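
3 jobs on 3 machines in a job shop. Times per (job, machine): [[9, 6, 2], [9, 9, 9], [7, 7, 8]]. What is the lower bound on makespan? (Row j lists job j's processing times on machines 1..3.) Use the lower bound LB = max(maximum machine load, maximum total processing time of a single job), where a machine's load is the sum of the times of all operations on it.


Machine loads:
  Machine 1: 9 + 9 + 7 = 25
  Machine 2: 6 + 9 + 7 = 22
  Machine 3: 2 + 9 + 8 = 19
Max machine load = 25
Job totals:
  Job 1: 17
  Job 2: 27
  Job 3: 22
Max job total = 27
Lower bound = max(25, 27) = 27

27


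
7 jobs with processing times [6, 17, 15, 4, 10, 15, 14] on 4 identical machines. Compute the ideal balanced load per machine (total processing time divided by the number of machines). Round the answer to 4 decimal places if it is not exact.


Total processing time = 6 + 17 + 15 + 4 + 10 + 15 + 14 = 81
Number of machines = 4
Ideal balanced load = 81 / 4 = 20.25

20.25


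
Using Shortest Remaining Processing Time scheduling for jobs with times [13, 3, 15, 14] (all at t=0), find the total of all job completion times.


Since all jobs arrive at t=0, SRPT equals SPT ordering.
SPT order: [3, 13, 14, 15]
Completion times:
  Job 1: p=3, C=3
  Job 2: p=13, C=16
  Job 3: p=14, C=30
  Job 4: p=15, C=45
Total completion time = 3 + 16 + 30 + 45 = 94

94


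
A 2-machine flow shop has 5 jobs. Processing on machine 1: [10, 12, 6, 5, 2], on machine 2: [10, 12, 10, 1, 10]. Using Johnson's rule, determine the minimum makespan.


Apply Johnson's rule:
  Group 1 (a <= b): [(5, 2, 10), (3, 6, 10), (1, 10, 10), (2, 12, 12)]
  Group 2 (a > b): [(4, 5, 1)]
Optimal job order: [5, 3, 1, 2, 4]
Schedule:
  Job 5: M1 done at 2, M2 done at 12
  Job 3: M1 done at 8, M2 done at 22
  Job 1: M1 done at 18, M2 done at 32
  Job 2: M1 done at 30, M2 done at 44
  Job 4: M1 done at 35, M2 done at 45
Makespan = 45

45


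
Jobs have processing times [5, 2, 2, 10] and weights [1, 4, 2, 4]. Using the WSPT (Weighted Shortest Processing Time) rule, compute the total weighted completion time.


Compute p/w ratios and sort ascending (WSPT): [(2, 4), (2, 2), (10, 4), (5, 1)]
Compute weighted completion times:
  Job (p=2,w=4): C=2, w*C=4*2=8
  Job (p=2,w=2): C=4, w*C=2*4=8
  Job (p=10,w=4): C=14, w*C=4*14=56
  Job (p=5,w=1): C=19, w*C=1*19=19
Total weighted completion time = 91

91


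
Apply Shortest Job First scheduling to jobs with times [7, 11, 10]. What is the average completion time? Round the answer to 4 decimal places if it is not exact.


SJF order (ascending): [7, 10, 11]
Completion times:
  Job 1: burst=7, C=7
  Job 2: burst=10, C=17
  Job 3: burst=11, C=28
Average completion = 52/3 = 17.3333

17.3333


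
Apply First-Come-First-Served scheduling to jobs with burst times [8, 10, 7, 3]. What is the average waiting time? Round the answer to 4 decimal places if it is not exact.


FCFS order (as given): [8, 10, 7, 3]
Waiting times:
  Job 1: wait = 0
  Job 2: wait = 8
  Job 3: wait = 18
  Job 4: wait = 25
Sum of waiting times = 51
Average waiting time = 51/4 = 12.75

12.75


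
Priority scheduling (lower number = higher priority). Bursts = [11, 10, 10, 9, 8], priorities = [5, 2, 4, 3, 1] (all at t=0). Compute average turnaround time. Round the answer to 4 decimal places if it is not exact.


Sort by priority (ascending = highest first):
Order: [(1, 8), (2, 10), (3, 9), (4, 10), (5, 11)]
Completion times:
  Priority 1, burst=8, C=8
  Priority 2, burst=10, C=18
  Priority 3, burst=9, C=27
  Priority 4, burst=10, C=37
  Priority 5, burst=11, C=48
Average turnaround = 138/5 = 27.6

27.6


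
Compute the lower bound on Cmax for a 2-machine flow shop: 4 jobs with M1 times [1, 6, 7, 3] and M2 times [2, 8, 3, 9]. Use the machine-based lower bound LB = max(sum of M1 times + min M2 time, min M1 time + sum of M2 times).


LB1 = sum(M1 times) + min(M2 times) = 17 + 2 = 19
LB2 = min(M1 times) + sum(M2 times) = 1 + 22 = 23
Lower bound = max(LB1, LB2) = max(19, 23) = 23

23


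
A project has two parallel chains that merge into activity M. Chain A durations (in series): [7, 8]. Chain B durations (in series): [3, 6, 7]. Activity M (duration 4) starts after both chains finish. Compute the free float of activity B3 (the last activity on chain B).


ES(B3) = sum of predecessors on chain B = 9
EF(B3) = ES + duration = 9 + 7 = 16
Successor of B3 is M. ES(M) = max(sum(A), sum(B)) = max(15, 16) = 16
Free float = ES(successor) - EF(current) = 16 - 16 = 0

0


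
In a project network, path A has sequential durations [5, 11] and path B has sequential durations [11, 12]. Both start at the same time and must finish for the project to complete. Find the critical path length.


Path A total = 5 + 11 = 16
Path B total = 11 + 12 = 23
Critical path = longest path = max(16, 23) = 23

23


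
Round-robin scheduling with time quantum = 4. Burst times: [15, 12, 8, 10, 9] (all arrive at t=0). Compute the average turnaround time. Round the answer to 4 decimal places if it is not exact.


Time quantum = 4
Execution trace:
  J1 runs 4 units, time = 4
  J2 runs 4 units, time = 8
  J3 runs 4 units, time = 12
  J4 runs 4 units, time = 16
  J5 runs 4 units, time = 20
  J1 runs 4 units, time = 24
  J2 runs 4 units, time = 28
  J3 runs 4 units, time = 32
  J4 runs 4 units, time = 36
  J5 runs 4 units, time = 40
  J1 runs 4 units, time = 44
  J2 runs 4 units, time = 48
  J4 runs 2 units, time = 50
  J5 runs 1 units, time = 51
  J1 runs 3 units, time = 54
Finish times: [54, 48, 32, 50, 51]
Average turnaround = 235/5 = 47.0

47.0


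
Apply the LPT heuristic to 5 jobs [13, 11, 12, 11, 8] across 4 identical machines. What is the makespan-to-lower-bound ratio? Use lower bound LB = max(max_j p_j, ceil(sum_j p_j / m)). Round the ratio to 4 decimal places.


LPT order: [13, 12, 11, 11, 8]
Machine loads after assignment: [13, 12, 19, 11]
LPT makespan = 19
Lower bound = max(max_job, ceil(total/4)) = max(13, 14) = 14
Ratio = 19 / 14 = 1.3571

1.3571


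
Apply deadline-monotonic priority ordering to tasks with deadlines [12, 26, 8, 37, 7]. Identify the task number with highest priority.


Sort tasks by relative deadline (ascending):
  Task 5: deadline = 7
  Task 3: deadline = 8
  Task 1: deadline = 12
  Task 2: deadline = 26
  Task 4: deadline = 37
Priority order (highest first): [5, 3, 1, 2, 4]
Highest priority task = 5

5


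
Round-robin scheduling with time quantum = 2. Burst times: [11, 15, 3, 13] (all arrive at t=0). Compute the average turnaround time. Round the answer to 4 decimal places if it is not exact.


Time quantum = 2
Execution trace:
  J1 runs 2 units, time = 2
  J2 runs 2 units, time = 4
  J3 runs 2 units, time = 6
  J4 runs 2 units, time = 8
  J1 runs 2 units, time = 10
  J2 runs 2 units, time = 12
  J3 runs 1 units, time = 13
  J4 runs 2 units, time = 15
  J1 runs 2 units, time = 17
  J2 runs 2 units, time = 19
  J4 runs 2 units, time = 21
  J1 runs 2 units, time = 23
  J2 runs 2 units, time = 25
  J4 runs 2 units, time = 27
  J1 runs 2 units, time = 29
  J2 runs 2 units, time = 31
  J4 runs 2 units, time = 33
  J1 runs 1 units, time = 34
  J2 runs 2 units, time = 36
  J4 runs 2 units, time = 38
  J2 runs 2 units, time = 40
  J4 runs 1 units, time = 41
  J2 runs 1 units, time = 42
Finish times: [34, 42, 13, 41]
Average turnaround = 130/4 = 32.5

32.5


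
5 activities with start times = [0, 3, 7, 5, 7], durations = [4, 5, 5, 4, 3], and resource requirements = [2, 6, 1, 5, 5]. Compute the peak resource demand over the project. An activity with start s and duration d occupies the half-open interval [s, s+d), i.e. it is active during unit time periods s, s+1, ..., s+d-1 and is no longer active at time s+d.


Each activity i is active on [start_i, start_i + duration_i).
Compute total resource usage per time slot:
  t=0: active resources = [2], total = 2
  t=1: active resources = [2], total = 2
  t=2: active resources = [2], total = 2
  t=3: active resources = [2, 6], total = 8
  t=4: active resources = [6], total = 6
  t=5: active resources = [6, 5], total = 11
  t=6: active resources = [6, 5], total = 11
  t=7: active resources = [6, 1, 5, 5], total = 17
  t=8: active resources = [1, 5, 5], total = 11
  t=9: active resources = [1, 5], total = 6
  t=10: active resources = [1], total = 1
  t=11: active resources = [1], total = 1
Peak resource demand = 17

17


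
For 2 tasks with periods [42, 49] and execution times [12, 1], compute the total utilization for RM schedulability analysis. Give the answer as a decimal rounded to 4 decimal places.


Compute individual utilizations (exact fractions):
  Task 1: C/T = 12/42 = 2/7 (approx. 0.2857)
  Task 2: C/T = 1/49 (approx. 0.0204)
Total utilization U = 2/7 + 1/49 = 15/49
Rounded to 4 decimal places: U = 0.3061
RM (Liu & Layland) bound for 2 tasks = 0.828427; compare with U = 15/49 (approx. 0.306122)
U <= bound, so schedulable by RM sufficient condition.

0.3061


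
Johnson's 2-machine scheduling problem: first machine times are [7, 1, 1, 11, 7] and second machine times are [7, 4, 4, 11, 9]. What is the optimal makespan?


Apply Johnson's rule:
  Group 1 (a <= b): [(2, 1, 4), (3, 1, 4), (1, 7, 7), (5, 7, 9), (4, 11, 11)]
  Group 2 (a > b): []
Optimal job order: [2, 3, 1, 5, 4]
Schedule:
  Job 2: M1 done at 1, M2 done at 5
  Job 3: M1 done at 2, M2 done at 9
  Job 1: M1 done at 9, M2 done at 16
  Job 5: M1 done at 16, M2 done at 25
  Job 4: M1 done at 27, M2 done at 38
Makespan = 38

38


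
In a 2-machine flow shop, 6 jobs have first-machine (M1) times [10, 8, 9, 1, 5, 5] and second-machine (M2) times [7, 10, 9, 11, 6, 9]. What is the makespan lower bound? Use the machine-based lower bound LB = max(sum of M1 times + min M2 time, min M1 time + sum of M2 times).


LB1 = sum(M1 times) + min(M2 times) = 38 + 6 = 44
LB2 = min(M1 times) + sum(M2 times) = 1 + 52 = 53
Lower bound = max(LB1, LB2) = max(44, 53) = 53

53


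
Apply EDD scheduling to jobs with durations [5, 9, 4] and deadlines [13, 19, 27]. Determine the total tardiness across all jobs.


Sort by due date (EDD order): [(5, 13), (9, 19), (4, 27)]
Compute completion times and tardiness:
  Job 1: p=5, d=13, C=5, tardiness=max(0,5-13)=0
  Job 2: p=9, d=19, C=14, tardiness=max(0,14-19)=0
  Job 3: p=4, d=27, C=18, tardiness=max(0,18-27)=0
Total tardiness = 0

0


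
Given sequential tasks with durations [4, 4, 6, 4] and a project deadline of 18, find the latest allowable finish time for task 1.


LF(activity 1) = deadline - sum of successor durations
Successors: activities 2 through 4 with durations [4, 6, 4]
Sum of successor durations = 14
LF = 18 - 14 = 4

4


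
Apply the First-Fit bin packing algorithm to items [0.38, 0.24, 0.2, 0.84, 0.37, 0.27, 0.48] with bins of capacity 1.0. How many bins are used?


Place items sequentially using First-Fit:
  Item 0.38 -> new Bin 1
  Item 0.24 -> Bin 1 (now 0.62)
  Item 0.2 -> Bin 1 (now 0.82)
  Item 0.84 -> new Bin 2
  Item 0.37 -> new Bin 3
  Item 0.27 -> Bin 3 (now 0.64)
  Item 0.48 -> new Bin 4
Total bins used = 4

4


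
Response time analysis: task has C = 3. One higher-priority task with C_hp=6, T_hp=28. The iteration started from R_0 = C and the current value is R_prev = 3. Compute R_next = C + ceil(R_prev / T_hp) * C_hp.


R_next = C + ceil(R_prev / T_hp) * C_hp
ceil(3 / 28) = ceil(0.1071) = 1
Interference = 1 * 6 = 6
R_next = 3 + 6 = 9

9


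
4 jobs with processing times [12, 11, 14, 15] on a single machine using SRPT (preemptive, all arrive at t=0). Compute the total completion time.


Since all jobs arrive at t=0, SRPT equals SPT ordering.
SPT order: [11, 12, 14, 15]
Completion times:
  Job 1: p=11, C=11
  Job 2: p=12, C=23
  Job 3: p=14, C=37
  Job 4: p=15, C=52
Total completion time = 11 + 23 + 37 + 52 = 123

123


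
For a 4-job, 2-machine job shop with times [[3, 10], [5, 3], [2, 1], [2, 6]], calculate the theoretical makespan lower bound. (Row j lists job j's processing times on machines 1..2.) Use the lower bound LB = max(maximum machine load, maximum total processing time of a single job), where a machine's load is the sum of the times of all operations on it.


Machine loads:
  Machine 1: 3 + 5 + 2 + 2 = 12
  Machine 2: 10 + 3 + 1 + 6 = 20
Max machine load = 20
Job totals:
  Job 1: 13
  Job 2: 8
  Job 3: 3
  Job 4: 8
Max job total = 13
Lower bound = max(20, 13) = 20

20


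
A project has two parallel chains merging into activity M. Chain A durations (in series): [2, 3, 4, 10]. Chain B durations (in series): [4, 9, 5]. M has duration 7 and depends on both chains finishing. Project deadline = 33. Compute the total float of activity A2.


Forward pass: ES(A2) = sum of predecessors on chain A = 2
EF = ES + duration = 2 + 3 = 5
Backward pass: LF(M) = deadline = 33; LS(M) = 33 - 7 = 26
LF(A2) = LS(M) - sum(successors on chain A) = 26 - 14 = 12
LS = LF - duration = 12 - 3 = 9
Total float = LS - ES = 9 - 2 = 7

7


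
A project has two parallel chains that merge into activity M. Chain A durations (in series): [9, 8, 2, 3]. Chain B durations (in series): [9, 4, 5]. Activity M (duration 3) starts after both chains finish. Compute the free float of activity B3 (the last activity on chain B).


ES(B3) = sum of predecessors on chain B = 13
EF(B3) = ES + duration = 13 + 5 = 18
Successor of B3 is M. ES(M) = max(sum(A), sum(B)) = max(22, 18) = 22
Free float = ES(successor) - EF(current) = 22 - 18 = 4

4


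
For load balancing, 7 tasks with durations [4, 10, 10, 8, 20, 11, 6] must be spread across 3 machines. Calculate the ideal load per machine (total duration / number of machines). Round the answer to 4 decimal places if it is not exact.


Total processing time = 4 + 10 + 10 + 8 + 20 + 11 + 6 = 69
Number of machines = 3
Ideal balanced load = 69 / 3 = 23.0

23.0


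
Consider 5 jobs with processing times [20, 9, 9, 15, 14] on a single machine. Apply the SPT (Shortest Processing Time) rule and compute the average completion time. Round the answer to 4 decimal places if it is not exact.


Sort jobs by processing time (SPT order): [9, 9, 14, 15, 20]
Compute completion times sequentially:
  Job 1: processing = 9, completes at 9
  Job 2: processing = 9, completes at 18
  Job 3: processing = 14, completes at 32
  Job 4: processing = 15, completes at 47
  Job 5: processing = 20, completes at 67
Sum of completion times = 173
Average completion time = 173/5 = 34.6

34.6


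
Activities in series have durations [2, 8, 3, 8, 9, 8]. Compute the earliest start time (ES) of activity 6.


Activity 6 starts after activities 1 through 5 complete.
Predecessor durations: [2, 8, 3, 8, 9]
ES = 2 + 8 + 3 + 8 + 9 = 30

30


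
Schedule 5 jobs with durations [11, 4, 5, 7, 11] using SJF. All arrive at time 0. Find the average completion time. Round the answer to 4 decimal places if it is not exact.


SJF order (ascending): [4, 5, 7, 11, 11]
Completion times:
  Job 1: burst=4, C=4
  Job 2: burst=5, C=9
  Job 3: burst=7, C=16
  Job 4: burst=11, C=27
  Job 5: burst=11, C=38
Average completion = 94/5 = 18.8

18.8


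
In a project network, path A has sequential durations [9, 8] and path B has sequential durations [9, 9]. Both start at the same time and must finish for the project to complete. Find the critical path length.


Path A total = 9 + 8 = 17
Path B total = 9 + 9 = 18
Critical path = longest path = max(17, 18) = 18

18


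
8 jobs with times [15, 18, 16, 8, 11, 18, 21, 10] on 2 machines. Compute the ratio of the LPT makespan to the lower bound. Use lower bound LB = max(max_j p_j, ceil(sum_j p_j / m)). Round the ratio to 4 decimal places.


LPT order: [21, 18, 18, 16, 15, 11, 10, 8]
Machine loads after assignment: [58, 59]
LPT makespan = 59
Lower bound = max(max_job, ceil(total/2)) = max(21, 59) = 59
Ratio = 59 / 59 = 1.0

1.0


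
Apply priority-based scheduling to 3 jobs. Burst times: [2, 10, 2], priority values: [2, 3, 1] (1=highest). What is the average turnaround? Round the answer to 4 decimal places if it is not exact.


Sort by priority (ascending = highest first):
Order: [(1, 2), (2, 2), (3, 10)]
Completion times:
  Priority 1, burst=2, C=2
  Priority 2, burst=2, C=4
  Priority 3, burst=10, C=14
Average turnaround = 20/3 = 6.6667

6.6667


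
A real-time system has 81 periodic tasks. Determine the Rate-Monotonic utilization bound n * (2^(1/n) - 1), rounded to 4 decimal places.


Compute 2^(1/81) = 1.0085940916
Subtract 1: 1.0085940916 - 1 = 0.0085940916
Multiply by n: 81 * 0.0085940916 = 0.6961214196
Round to 4 dp: 0.6961

0.6961


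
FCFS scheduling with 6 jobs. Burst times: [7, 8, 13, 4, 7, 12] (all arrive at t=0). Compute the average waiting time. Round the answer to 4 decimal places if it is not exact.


FCFS order (as given): [7, 8, 13, 4, 7, 12]
Waiting times:
  Job 1: wait = 0
  Job 2: wait = 7
  Job 3: wait = 15
  Job 4: wait = 28
  Job 5: wait = 32
  Job 6: wait = 39
Sum of waiting times = 121
Average waiting time = 121/6 = 20.1667

20.1667


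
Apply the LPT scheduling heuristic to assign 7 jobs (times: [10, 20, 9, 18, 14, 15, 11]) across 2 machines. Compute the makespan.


Sort jobs in decreasing order (LPT): [20, 18, 15, 14, 11, 10, 9]
Assign each job to the least loaded machine:
  Machine 1: jobs [20, 14, 10, 9], load = 53
  Machine 2: jobs [18, 15, 11], load = 44
Makespan = max load = 53

53


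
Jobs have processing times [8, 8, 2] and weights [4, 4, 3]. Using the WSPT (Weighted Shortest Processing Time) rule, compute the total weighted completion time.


Compute p/w ratios and sort ascending (WSPT): [(2, 3), (8, 4), (8, 4)]
Compute weighted completion times:
  Job (p=2,w=3): C=2, w*C=3*2=6
  Job (p=8,w=4): C=10, w*C=4*10=40
  Job (p=8,w=4): C=18, w*C=4*18=72
Total weighted completion time = 118

118


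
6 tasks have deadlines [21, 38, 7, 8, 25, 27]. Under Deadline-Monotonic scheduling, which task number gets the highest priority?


Sort tasks by relative deadline (ascending):
  Task 3: deadline = 7
  Task 4: deadline = 8
  Task 1: deadline = 21
  Task 5: deadline = 25
  Task 6: deadline = 27
  Task 2: deadline = 38
Priority order (highest first): [3, 4, 1, 5, 6, 2]
Highest priority task = 3

3


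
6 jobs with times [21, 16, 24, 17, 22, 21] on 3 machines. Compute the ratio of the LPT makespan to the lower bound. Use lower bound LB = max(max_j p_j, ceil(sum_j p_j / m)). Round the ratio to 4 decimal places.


LPT order: [24, 22, 21, 21, 17, 16]
Machine loads after assignment: [40, 39, 42]
LPT makespan = 42
Lower bound = max(max_job, ceil(total/3)) = max(24, 41) = 41
Ratio = 42 / 41 = 1.0244

1.0244


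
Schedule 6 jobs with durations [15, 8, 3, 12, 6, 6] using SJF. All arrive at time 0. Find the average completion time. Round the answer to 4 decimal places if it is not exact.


SJF order (ascending): [3, 6, 6, 8, 12, 15]
Completion times:
  Job 1: burst=3, C=3
  Job 2: burst=6, C=9
  Job 3: burst=6, C=15
  Job 4: burst=8, C=23
  Job 5: burst=12, C=35
  Job 6: burst=15, C=50
Average completion = 135/6 = 22.5

22.5


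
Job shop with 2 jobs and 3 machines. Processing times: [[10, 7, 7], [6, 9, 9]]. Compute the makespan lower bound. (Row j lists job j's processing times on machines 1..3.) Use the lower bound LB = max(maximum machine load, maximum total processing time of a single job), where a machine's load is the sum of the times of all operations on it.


Machine loads:
  Machine 1: 10 + 6 = 16
  Machine 2: 7 + 9 = 16
  Machine 3: 7 + 9 = 16
Max machine load = 16
Job totals:
  Job 1: 24
  Job 2: 24
Max job total = 24
Lower bound = max(16, 24) = 24

24


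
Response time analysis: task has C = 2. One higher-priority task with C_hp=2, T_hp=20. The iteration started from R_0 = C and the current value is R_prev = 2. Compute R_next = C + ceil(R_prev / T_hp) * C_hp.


R_next = C + ceil(R_prev / T_hp) * C_hp
ceil(2 / 20) = ceil(0.1) = 1
Interference = 1 * 2 = 2
R_next = 2 + 2 = 4

4


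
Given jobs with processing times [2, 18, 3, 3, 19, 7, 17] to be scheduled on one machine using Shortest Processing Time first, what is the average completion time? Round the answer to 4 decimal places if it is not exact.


Sort jobs by processing time (SPT order): [2, 3, 3, 7, 17, 18, 19]
Compute completion times sequentially:
  Job 1: processing = 2, completes at 2
  Job 2: processing = 3, completes at 5
  Job 3: processing = 3, completes at 8
  Job 4: processing = 7, completes at 15
  Job 5: processing = 17, completes at 32
  Job 6: processing = 18, completes at 50
  Job 7: processing = 19, completes at 69
Sum of completion times = 181
Average completion time = 181/7 = 25.8571

25.8571


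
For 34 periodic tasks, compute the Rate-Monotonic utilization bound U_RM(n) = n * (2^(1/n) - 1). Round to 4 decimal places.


Compute 2^(1/34) = 1.0205959096
Subtract 1: 1.0205959096 - 1 = 0.0205959096
Multiply by n: 34 * 0.0205959096 = 0.7002609264
Round to 4 dp: 0.7003

0.7003


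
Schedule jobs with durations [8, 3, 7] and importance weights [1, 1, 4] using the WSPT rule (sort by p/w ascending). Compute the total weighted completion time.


Compute p/w ratios and sort ascending (WSPT): [(7, 4), (3, 1), (8, 1)]
Compute weighted completion times:
  Job (p=7,w=4): C=7, w*C=4*7=28
  Job (p=3,w=1): C=10, w*C=1*10=10
  Job (p=8,w=1): C=18, w*C=1*18=18
Total weighted completion time = 56

56


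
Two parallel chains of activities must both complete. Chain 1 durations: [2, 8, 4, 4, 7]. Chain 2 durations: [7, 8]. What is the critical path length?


Path A total = 2 + 8 + 4 + 4 + 7 = 25
Path B total = 7 + 8 = 15
Critical path = longest path = max(25, 15) = 25

25


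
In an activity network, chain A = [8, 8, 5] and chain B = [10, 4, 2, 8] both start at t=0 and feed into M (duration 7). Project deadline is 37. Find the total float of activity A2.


Forward pass: ES(A2) = sum of predecessors on chain A = 8
EF = ES + duration = 8 + 8 = 16
Backward pass: LF(M) = deadline = 37; LS(M) = 37 - 7 = 30
LF(A2) = LS(M) - sum(successors on chain A) = 30 - 5 = 25
LS = LF - duration = 25 - 8 = 17
Total float = LS - ES = 17 - 8 = 9

9


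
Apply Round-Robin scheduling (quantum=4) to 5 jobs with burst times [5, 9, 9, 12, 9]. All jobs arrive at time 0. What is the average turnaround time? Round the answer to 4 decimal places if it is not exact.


Time quantum = 4
Execution trace:
  J1 runs 4 units, time = 4
  J2 runs 4 units, time = 8
  J3 runs 4 units, time = 12
  J4 runs 4 units, time = 16
  J5 runs 4 units, time = 20
  J1 runs 1 units, time = 21
  J2 runs 4 units, time = 25
  J3 runs 4 units, time = 29
  J4 runs 4 units, time = 33
  J5 runs 4 units, time = 37
  J2 runs 1 units, time = 38
  J3 runs 1 units, time = 39
  J4 runs 4 units, time = 43
  J5 runs 1 units, time = 44
Finish times: [21, 38, 39, 43, 44]
Average turnaround = 185/5 = 37.0

37.0


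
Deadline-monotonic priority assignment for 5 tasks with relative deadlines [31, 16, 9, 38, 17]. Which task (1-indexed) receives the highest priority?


Sort tasks by relative deadline (ascending):
  Task 3: deadline = 9
  Task 2: deadline = 16
  Task 5: deadline = 17
  Task 1: deadline = 31
  Task 4: deadline = 38
Priority order (highest first): [3, 2, 5, 1, 4]
Highest priority task = 3

3


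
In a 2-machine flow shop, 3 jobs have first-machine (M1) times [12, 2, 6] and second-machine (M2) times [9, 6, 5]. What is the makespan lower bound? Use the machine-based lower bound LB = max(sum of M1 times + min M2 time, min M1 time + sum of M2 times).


LB1 = sum(M1 times) + min(M2 times) = 20 + 5 = 25
LB2 = min(M1 times) + sum(M2 times) = 2 + 20 = 22
Lower bound = max(LB1, LB2) = max(25, 22) = 25

25


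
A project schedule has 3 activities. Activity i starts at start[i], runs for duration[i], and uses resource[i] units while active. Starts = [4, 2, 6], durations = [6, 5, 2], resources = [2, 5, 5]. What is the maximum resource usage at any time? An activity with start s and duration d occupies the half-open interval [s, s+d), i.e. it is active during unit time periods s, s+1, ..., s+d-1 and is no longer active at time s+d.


Each activity i is active on [start_i, start_i + duration_i).
Compute total resource usage per time slot:
  t=0: active resources = [], total = 0
  t=1: active resources = [], total = 0
  t=2: active resources = [5], total = 5
  t=3: active resources = [5], total = 5
  t=4: active resources = [2, 5], total = 7
  t=5: active resources = [2, 5], total = 7
  t=6: active resources = [2, 5, 5], total = 12
  t=7: active resources = [2, 5], total = 7
  t=8: active resources = [2], total = 2
  t=9: active resources = [2], total = 2
Peak resource demand = 12

12


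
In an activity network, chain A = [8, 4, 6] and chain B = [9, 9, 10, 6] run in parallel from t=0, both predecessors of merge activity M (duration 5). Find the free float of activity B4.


ES(B4) = sum of predecessors on chain B = 28
EF(B4) = ES + duration = 28 + 6 = 34
Successor of B4 is M. ES(M) = max(sum(A), sum(B)) = max(18, 34) = 34
Free float = ES(successor) - EF(current) = 34 - 34 = 0

0


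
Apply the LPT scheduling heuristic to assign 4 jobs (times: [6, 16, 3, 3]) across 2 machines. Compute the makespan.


Sort jobs in decreasing order (LPT): [16, 6, 3, 3]
Assign each job to the least loaded machine:
  Machine 1: jobs [16], load = 16
  Machine 2: jobs [6, 3, 3], load = 12
Makespan = max load = 16

16


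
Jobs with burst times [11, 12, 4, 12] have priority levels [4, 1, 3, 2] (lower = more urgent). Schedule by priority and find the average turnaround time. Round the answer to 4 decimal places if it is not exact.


Sort by priority (ascending = highest first):
Order: [(1, 12), (2, 12), (3, 4), (4, 11)]
Completion times:
  Priority 1, burst=12, C=12
  Priority 2, burst=12, C=24
  Priority 3, burst=4, C=28
  Priority 4, burst=11, C=39
Average turnaround = 103/4 = 25.75

25.75


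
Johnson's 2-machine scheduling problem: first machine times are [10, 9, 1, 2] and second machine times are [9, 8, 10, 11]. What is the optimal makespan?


Apply Johnson's rule:
  Group 1 (a <= b): [(3, 1, 10), (4, 2, 11)]
  Group 2 (a > b): [(1, 10, 9), (2, 9, 8)]
Optimal job order: [3, 4, 1, 2]
Schedule:
  Job 3: M1 done at 1, M2 done at 11
  Job 4: M1 done at 3, M2 done at 22
  Job 1: M1 done at 13, M2 done at 31
  Job 2: M1 done at 22, M2 done at 39
Makespan = 39

39


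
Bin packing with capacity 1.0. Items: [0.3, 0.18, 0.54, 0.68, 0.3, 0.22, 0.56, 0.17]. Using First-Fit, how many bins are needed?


Place items sequentially using First-Fit:
  Item 0.3 -> new Bin 1
  Item 0.18 -> Bin 1 (now 0.48)
  Item 0.54 -> new Bin 2
  Item 0.68 -> new Bin 3
  Item 0.3 -> Bin 1 (now 0.78)
  Item 0.22 -> Bin 1 (now 1.0)
  Item 0.56 -> new Bin 4
  Item 0.17 -> Bin 2 (now 0.71)
Total bins used = 4

4


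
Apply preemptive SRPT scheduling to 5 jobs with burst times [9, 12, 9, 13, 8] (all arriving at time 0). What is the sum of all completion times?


Since all jobs arrive at t=0, SRPT equals SPT ordering.
SPT order: [8, 9, 9, 12, 13]
Completion times:
  Job 1: p=8, C=8
  Job 2: p=9, C=17
  Job 3: p=9, C=26
  Job 4: p=12, C=38
  Job 5: p=13, C=51
Total completion time = 8 + 17 + 26 + 38 + 51 = 140

140


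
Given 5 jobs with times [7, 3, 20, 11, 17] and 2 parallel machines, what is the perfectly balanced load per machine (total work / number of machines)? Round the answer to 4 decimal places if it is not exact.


Total processing time = 7 + 3 + 20 + 11 + 17 = 58
Number of machines = 2
Ideal balanced load = 58 / 2 = 29.0

29.0


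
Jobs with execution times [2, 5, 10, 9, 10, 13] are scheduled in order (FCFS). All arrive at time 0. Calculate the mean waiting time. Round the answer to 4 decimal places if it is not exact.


FCFS order (as given): [2, 5, 10, 9, 10, 13]
Waiting times:
  Job 1: wait = 0
  Job 2: wait = 2
  Job 3: wait = 7
  Job 4: wait = 17
  Job 5: wait = 26
  Job 6: wait = 36
Sum of waiting times = 88
Average waiting time = 88/6 = 14.6667

14.6667


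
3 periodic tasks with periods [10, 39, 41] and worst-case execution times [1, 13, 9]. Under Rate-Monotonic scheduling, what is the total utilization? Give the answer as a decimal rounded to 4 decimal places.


Compute individual utilizations (exact fractions):
  Task 1: C/T = 1/10 (approx. 0.1)
  Task 2: C/T = 13/39 = 1/3 (approx. 0.3333)
  Task 3: C/T = 9/41 (approx. 0.2195)
Total utilization U = 1/10 + 1/3 + 9/41 = 803/1230
Rounded to 4 decimal places: U = 0.6528
RM (Liu & Layland) bound for 3 tasks = 0.779763; compare with U = 803/1230 (approx. 0.652846)
U <= bound, so schedulable by RM sufficient condition.

0.6528


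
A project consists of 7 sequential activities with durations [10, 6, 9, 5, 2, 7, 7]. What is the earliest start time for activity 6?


Activity 6 starts after activities 1 through 5 complete.
Predecessor durations: [10, 6, 9, 5, 2]
ES = 10 + 6 + 9 + 5 + 2 = 32

32


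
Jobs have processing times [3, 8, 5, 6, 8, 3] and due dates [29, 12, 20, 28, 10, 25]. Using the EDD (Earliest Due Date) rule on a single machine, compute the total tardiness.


Sort by due date (EDD order): [(8, 10), (8, 12), (5, 20), (3, 25), (6, 28), (3, 29)]
Compute completion times and tardiness:
  Job 1: p=8, d=10, C=8, tardiness=max(0,8-10)=0
  Job 2: p=8, d=12, C=16, tardiness=max(0,16-12)=4
  Job 3: p=5, d=20, C=21, tardiness=max(0,21-20)=1
  Job 4: p=3, d=25, C=24, tardiness=max(0,24-25)=0
  Job 5: p=6, d=28, C=30, tardiness=max(0,30-28)=2
  Job 6: p=3, d=29, C=33, tardiness=max(0,33-29)=4
Total tardiness = 11

11


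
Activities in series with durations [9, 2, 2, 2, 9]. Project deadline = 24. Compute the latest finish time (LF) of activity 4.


LF(activity 4) = deadline - sum of successor durations
Successors: activities 5 through 5 with durations [9]
Sum of successor durations = 9
LF = 24 - 9 = 15

15


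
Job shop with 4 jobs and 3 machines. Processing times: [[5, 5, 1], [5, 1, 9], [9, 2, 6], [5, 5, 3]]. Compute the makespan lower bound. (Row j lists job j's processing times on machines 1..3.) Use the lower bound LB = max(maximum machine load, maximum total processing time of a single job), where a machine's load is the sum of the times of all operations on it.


Machine loads:
  Machine 1: 5 + 5 + 9 + 5 = 24
  Machine 2: 5 + 1 + 2 + 5 = 13
  Machine 3: 1 + 9 + 6 + 3 = 19
Max machine load = 24
Job totals:
  Job 1: 11
  Job 2: 15
  Job 3: 17
  Job 4: 13
Max job total = 17
Lower bound = max(24, 17) = 24

24


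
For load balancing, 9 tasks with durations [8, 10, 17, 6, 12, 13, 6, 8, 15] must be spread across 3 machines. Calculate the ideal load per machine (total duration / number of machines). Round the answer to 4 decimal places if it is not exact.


Total processing time = 8 + 10 + 17 + 6 + 12 + 13 + 6 + 8 + 15 = 95
Number of machines = 3
Ideal balanced load = 95 / 3 = 31.6667

31.6667


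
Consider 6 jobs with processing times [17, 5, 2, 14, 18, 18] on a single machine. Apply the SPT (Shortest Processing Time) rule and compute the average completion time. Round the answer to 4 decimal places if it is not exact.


Sort jobs by processing time (SPT order): [2, 5, 14, 17, 18, 18]
Compute completion times sequentially:
  Job 1: processing = 2, completes at 2
  Job 2: processing = 5, completes at 7
  Job 3: processing = 14, completes at 21
  Job 4: processing = 17, completes at 38
  Job 5: processing = 18, completes at 56
  Job 6: processing = 18, completes at 74
Sum of completion times = 198
Average completion time = 198/6 = 33.0

33.0


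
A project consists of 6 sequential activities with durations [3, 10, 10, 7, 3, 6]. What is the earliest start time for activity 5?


Activity 5 starts after activities 1 through 4 complete.
Predecessor durations: [3, 10, 10, 7]
ES = 3 + 10 + 10 + 7 = 30

30


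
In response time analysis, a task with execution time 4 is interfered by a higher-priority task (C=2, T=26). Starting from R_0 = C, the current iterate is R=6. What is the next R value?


R_next = C + ceil(R_prev / T_hp) * C_hp
ceil(6 / 26) = ceil(0.2308) = 1
Interference = 1 * 2 = 2
R_next = 4 + 2 = 6
R_next = R_prev, so the iteration has converged (response time = 6).

6


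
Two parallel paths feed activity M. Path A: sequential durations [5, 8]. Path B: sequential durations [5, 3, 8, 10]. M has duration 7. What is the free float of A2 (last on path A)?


ES(A2) = sum of predecessors on chain A = 5
EF(A2) = ES + duration = 5 + 8 = 13
Successor of A2 is M. ES(M) = max(sum(A), sum(B)) = max(13, 26) = 26
Free float = ES(successor) - EF(current) = 26 - 13 = 13

13


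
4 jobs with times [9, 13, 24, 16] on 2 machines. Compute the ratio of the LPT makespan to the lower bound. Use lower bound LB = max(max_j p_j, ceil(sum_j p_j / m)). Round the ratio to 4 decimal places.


LPT order: [24, 16, 13, 9]
Machine loads after assignment: [33, 29]
LPT makespan = 33
Lower bound = max(max_job, ceil(total/2)) = max(24, 31) = 31
Ratio = 33 / 31 = 1.0645

1.0645


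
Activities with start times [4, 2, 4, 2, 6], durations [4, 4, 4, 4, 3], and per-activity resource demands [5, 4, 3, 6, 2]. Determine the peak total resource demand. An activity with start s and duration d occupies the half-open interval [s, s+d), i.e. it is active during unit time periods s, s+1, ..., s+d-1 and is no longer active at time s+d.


Each activity i is active on [start_i, start_i + duration_i).
Compute total resource usage per time slot:
  t=0: active resources = [], total = 0
  t=1: active resources = [], total = 0
  t=2: active resources = [4, 6], total = 10
  t=3: active resources = [4, 6], total = 10
  t=4: active resources = [5, 4, 3, 6], total = 18
  t=5: active resources = [5, 4, 3, 6], total = 18
  t=6: active resources = [5, 3, 2], total = 10
  t=7: active resources = [5, 3, 2], total = 10
  t=8: active resources = [2], total = 2
Peak resource demand = 18

18


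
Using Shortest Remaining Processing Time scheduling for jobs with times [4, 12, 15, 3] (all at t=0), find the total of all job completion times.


Since all jobs arrive at t=0, SRPT equals SPT ordering.
SPT order: [3, 4, 12, 15]
Completion times:
  Job 1: p=3, C=3
  Job 2: p=4, C=7
  Job 3: p=12, C=19
  Job 4: p=15, C=34
Total completion time = 3 + 7 + 19 + 34 = 63

63


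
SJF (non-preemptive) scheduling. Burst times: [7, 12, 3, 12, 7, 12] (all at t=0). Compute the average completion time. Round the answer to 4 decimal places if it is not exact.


SJF order (ascending): [3, 7, 7, 12, 12, 12]
Completion times:
  Job 1: burst=3, C=3
  Job 2: burst=7, C=10
  Job 3: burst=7, C=17
  Job 4: burst=12, C=29
  Job 5: burst=12, C=41
  Job 6: burst=12, C=53
Average completion = 153/6 = 25.5

25.5


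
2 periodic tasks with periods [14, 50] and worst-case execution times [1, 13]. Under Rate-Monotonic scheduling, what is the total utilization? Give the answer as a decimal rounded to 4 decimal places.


Compute individual utilizations (exact fractions):
  Task 1: C/T = 1/14 (approx. 0.0714)
  Task 2: C/T = 13/50 (approx. 0.26)
Total utilization U = 1/14 + 13/50 = 58/175
Rounded to 4 decimal places: U = 0.3314
RM (Liu & Layland) bound for 2 tasks = 0.828427; compare with U = 58/175 (approx. 0.331429)
U <= bound, so schedulable by RM sufficient condition.

0.3314


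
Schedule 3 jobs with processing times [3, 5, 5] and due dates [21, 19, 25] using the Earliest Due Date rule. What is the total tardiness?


Sort by due date (EDD order): [(5, 19), (3, 21), (5, 25)]
Compute completion times and tardiness:
  Job 1: p=5, d=19, C=5, tardiness=max(0,5-19)=0
  Job 2: p=3, d=21, C=8, tardiness=max(0,8-21)=0
  Job 3: p=5, d=25, C=13, tardiness=max(0,13-25)=0
Total tardiness = 0

0


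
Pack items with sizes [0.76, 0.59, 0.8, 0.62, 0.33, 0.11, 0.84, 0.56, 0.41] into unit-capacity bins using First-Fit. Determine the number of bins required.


Place items sequentially using First-Fit:
  Item 0.76 -> new Bin 1
  Item 0.59 -> new Bin 2
  Item 0.8 -> new Bin 3
  Item 0.62 -> new Bin 4
  Item 0.33 -> Bin 2 (now 0.92)
  Item 0.11 -> Bin 1 (now 0.87)
  Item 0.84 -> new Bin 5
  Item 0.56 -> new Bin 6
  Item 0.41 -> Bin 6 (now 0.97)
Total bins used = 6

6


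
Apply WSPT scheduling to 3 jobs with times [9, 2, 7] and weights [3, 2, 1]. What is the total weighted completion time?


Compute p/w ratios and sort ascending (WSPT): [(2, 2), (9, 3), (7, 1)]
Compute weighted completion times:
  Job (p=2,w=2): C=2, w*C=2*2=4
  Job (p=9,w=3): C=11, w*C=3*11=33
  Job (p=7,w=1): C=18, w*C=1*18=18
Total weighted completion time = 55

55


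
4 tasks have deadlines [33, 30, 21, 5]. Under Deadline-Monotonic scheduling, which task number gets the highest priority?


Sort tasks by relative deadline (ascending):
  Task 4: deadline = 5
  Task 3: deadline = 21
  Task 2: deadline = 30
  Task 1: deadline = 33
Priority order (highest first): [4, 3, 2, 1]
Highest priority task = 4

4


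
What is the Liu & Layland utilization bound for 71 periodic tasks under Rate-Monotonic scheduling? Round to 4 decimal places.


Compute 2^(1/71) = 1.0098104463
Subtract 1: 1.0098104463 - 1 = 0.0098104463
Multiply by n: 71 * 0.0098104463 = 0.6965416873
Round to 4 dp: 0.6965

0.6965


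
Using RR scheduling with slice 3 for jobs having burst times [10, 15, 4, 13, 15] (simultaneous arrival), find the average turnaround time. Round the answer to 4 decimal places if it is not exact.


Time quantum = 3
Execution trace:
  J1 runs 3 units, time = 3
  J2 runs 3 units, time = 6
  J3 runs 3 units, time = 9
  J4 runs 3 units, time = 12
  J5 runs 3 units, time = 15
  J1 runs 3 units, time = 18
  J2 runs 3 units, time = 21
  J3 runs 1 units, time = 22
  J4 runs 3 units, time = 25
  J5 runs 3 units, time = 28
  J1 runs 3 units, time = 31
  J2 runs 3 units, time = 34
  J4 runs 3 units, time = 37
  J5 runs 3 units, time = 40
  J1 runs 1 units, time = 41
  J2 runs 3 units, time = 44
  J4 runs 3 units, time = 47
  J5 runs 3 units, time = 50
  J2 runs 3 units, time = 53
  J4 runs 1 units, time = 54
  J5 runs 3 units, time = 57
Finish times: [41, 53, 22, 54, 57]
Average turnaround = 227/5 = 45.4

45.4


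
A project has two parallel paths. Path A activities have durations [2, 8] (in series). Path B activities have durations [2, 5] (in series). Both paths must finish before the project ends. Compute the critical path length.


Path A total = 2 + 8 = 10
Path B total = 2 + 5 = 7
Critical path = longest path = max(10, 7) = 10

10


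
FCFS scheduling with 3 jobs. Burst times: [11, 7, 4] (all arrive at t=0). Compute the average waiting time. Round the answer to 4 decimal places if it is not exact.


FCFS order (as given): [11, 7, 4]
Waiting times:
  Job 1: wait = 0
  Job 2: wait = 11
  Job 3: wait = 18
Sum of waiting times = 29
Average waiting time = 29/3 = 9.6667

9.6667


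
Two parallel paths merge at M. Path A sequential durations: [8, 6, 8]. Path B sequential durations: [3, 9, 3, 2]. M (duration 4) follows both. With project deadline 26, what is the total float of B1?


Forward pass: ES(B1) = sum of predecessors on chain B = 0
EF = ES + duration = 0 + 3 = 3
Backward pass: LF(M) = deadline = 26; LS(M) = 26 - 4 = 22
LF(B1) = LS(M) - sum(successors on chain B) = 22 - 14 = 8
LS = LF - duration = 8 - 3 = 5
Total float = LS - ES = 5 - 0 = 5

5


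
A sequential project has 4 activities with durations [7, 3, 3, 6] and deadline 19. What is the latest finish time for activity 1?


LF(activity 1) = deadline - sum of successor durations
Successors: activities 2 through 4 with durations [3, 3, 6]
Sum of successor durations = 12
LF = 19 - 12 = 7

7


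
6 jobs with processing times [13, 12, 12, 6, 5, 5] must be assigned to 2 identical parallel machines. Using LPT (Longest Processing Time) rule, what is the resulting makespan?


Sort jobs in decreasing order (LPT): [13, 12, 12, 6, 5, 5]
Assign each job to the least loaded machine:
  Machine 1: jobs [13, 6, 5, 5], load = 29
  Machine 2: jobs [12, 12], load = 24
Makespan = max load = 29

29


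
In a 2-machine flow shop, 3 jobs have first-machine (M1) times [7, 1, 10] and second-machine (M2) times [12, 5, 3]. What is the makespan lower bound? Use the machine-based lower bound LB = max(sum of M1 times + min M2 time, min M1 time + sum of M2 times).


LB1 = sum(M1 times) + min(M2 times) = 18 + 3 = 21
LB2 = min(M1 times) + sum(M2 times) = 1 + 20 = 21
Lower bound = max(LB1, LB2) = max(21, 21) = 21

21
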